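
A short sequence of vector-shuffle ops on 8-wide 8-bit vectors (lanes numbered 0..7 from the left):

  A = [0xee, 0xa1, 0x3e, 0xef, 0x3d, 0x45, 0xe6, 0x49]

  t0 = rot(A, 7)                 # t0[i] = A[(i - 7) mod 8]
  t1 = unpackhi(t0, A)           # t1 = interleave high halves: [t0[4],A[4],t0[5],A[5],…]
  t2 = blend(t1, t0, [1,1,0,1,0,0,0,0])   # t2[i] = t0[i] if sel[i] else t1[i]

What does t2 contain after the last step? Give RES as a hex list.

RES = [ 0xa1  0x3e  0xe6  0x3d  0x49  0xe6  0xee  0x49 ]

  t0: a1 3e ef 3d 45 e6 49 ee
  t1: 45 3d e6 45 49 e6 ee 49
  t2: a1 3e e6 3d 49 e6 ee 49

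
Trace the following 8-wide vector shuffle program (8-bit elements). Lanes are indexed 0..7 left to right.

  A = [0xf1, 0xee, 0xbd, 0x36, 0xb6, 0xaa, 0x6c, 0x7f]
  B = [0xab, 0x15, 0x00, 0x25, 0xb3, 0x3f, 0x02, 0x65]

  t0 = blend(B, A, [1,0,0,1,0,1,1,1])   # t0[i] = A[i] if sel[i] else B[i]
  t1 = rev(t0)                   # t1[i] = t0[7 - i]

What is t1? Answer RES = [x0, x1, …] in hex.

→ t0 |f1|15|00|36|b3|aa|6c|7f|
→ t1 |7f|6c|aa|b3|36|00|15|f1|

RES = [ 0x7f  0x6c  0xaa  0xb3  0x36  0x00  0x15  0xf1 ]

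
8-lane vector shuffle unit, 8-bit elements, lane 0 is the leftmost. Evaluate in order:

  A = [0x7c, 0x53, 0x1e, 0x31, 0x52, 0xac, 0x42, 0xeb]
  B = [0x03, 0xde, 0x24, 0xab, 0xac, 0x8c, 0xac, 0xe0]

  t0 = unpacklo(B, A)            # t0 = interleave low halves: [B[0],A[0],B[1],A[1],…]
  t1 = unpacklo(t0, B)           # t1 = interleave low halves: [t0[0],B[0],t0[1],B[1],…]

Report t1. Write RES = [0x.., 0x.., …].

→ t0 |03|7c|de|53|24|1e|ab|31|
→ t1 |03|03|7c|de|de|24|53|ab|

RES = [ 0x03  0x03  0x7c  0xde  0xde  0x24  0x53  0xab ]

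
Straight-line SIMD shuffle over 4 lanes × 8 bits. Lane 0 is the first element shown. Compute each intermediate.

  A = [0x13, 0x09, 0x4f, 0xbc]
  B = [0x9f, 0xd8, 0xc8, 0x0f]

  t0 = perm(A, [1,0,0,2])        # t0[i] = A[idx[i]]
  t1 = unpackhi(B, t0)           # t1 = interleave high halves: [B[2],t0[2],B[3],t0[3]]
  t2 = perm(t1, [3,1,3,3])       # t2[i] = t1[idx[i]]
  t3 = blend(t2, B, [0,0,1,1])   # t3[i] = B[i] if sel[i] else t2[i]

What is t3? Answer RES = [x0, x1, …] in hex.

RES = [ 0x4f  0x13  0xc8  0x0f ]

→ t0 |09|13|13|4f|
→ t1 |c8|13|0f|4f|
→ t2 |4f|13|4f|4f|
→ t3 |4f|13|c8|0f|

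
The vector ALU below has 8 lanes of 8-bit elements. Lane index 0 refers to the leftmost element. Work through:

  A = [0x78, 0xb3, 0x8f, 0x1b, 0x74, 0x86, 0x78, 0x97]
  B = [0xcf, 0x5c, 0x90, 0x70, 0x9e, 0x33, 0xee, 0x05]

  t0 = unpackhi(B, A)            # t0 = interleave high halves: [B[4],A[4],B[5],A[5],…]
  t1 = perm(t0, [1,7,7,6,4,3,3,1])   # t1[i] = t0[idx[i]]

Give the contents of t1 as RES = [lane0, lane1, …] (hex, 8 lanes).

→ t0 |9e|74|33|86|ee|78|05|97|
→ t1 |74|97|97|05|ee|86|86|74|

RES = [0x74, 0x97, 0x97, 0x05, 0xee, 0x86, 0x86, 0x74]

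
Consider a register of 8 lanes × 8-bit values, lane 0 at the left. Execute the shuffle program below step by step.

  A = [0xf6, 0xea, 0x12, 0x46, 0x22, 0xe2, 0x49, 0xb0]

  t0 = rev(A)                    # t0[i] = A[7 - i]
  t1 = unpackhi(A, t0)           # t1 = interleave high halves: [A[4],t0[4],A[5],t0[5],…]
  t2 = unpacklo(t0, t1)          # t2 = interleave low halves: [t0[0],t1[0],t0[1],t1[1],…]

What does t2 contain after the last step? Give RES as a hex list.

RES = [ 0xb0  0x22  0x49  0x46  0xe2  0xe2  0x22  0x12 ]

  t0: b0 49 e2 22 46 12 ea f6
  t1: 22 46 e2 12 49 ea b0 f6
  t2: b0 22 49 46 e2 e2 22 12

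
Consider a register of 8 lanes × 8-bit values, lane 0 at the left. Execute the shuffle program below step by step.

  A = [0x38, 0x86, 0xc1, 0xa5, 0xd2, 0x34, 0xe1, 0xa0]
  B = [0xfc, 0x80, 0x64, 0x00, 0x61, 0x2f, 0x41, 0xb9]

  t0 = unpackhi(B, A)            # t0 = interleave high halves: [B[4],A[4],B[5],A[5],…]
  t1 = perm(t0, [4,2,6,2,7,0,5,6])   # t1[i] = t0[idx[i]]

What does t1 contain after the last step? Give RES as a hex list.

  t0: 61 d2 2f 34 41 e1 b9 a0
  t1: 41 2f b9 2f a0 61 e1 b9

RES = [0x41, 0x2f, 0xb9, 0x2f, 0xa0, 0x61, 0xe1, 0xb9]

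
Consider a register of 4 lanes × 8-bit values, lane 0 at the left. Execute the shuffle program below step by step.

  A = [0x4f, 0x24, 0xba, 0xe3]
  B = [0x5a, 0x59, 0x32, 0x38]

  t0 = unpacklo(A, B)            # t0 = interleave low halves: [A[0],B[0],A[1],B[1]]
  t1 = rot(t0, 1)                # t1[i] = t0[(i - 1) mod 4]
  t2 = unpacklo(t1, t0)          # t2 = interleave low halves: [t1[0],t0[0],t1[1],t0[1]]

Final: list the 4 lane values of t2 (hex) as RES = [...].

RES = [0x59, 0x4f, 0x4f, 0x5a]

  t0: 4f 5a 24 59
  t1: 59 4f 5a 24
  t2: 59 4f 4f 5a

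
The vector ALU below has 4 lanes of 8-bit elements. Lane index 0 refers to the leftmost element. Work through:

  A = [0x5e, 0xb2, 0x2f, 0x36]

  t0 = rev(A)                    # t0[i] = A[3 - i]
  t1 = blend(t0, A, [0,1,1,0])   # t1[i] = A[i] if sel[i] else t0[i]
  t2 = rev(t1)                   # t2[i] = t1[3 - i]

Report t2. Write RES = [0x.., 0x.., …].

→ t0 |36|2f|b2|5e|
→ t1 |36|b2|2f|5e|
→ t2 |5e|2f|b2|36|

RES = [0x5e, 0x2f, 0xb2, 0x36]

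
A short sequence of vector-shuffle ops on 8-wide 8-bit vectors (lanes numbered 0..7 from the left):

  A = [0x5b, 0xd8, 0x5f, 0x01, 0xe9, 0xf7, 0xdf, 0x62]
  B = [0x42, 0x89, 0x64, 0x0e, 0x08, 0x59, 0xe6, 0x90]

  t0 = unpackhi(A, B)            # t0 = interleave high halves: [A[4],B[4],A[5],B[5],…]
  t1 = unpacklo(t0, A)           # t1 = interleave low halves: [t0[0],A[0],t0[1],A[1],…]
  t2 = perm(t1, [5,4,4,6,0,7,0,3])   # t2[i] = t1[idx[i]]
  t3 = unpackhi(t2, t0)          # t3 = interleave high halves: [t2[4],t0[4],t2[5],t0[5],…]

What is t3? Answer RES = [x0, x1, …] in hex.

RES = [ 0xe9  0xdf  0x01  0xe6  0xe9  0x62  0xd8  0x90 ]

t0 = [0xe9, 0x08, 0xf7, 0x59, 0xdf, 0xe6, 0x62, 0x90]
t1 = [0xe9, 0x5b, 0x08, 0xd8, 0xf7, 0x5f, 0x59, 0x01]
t2 = [0x5f, 0xf7, 0xf7, 0x59, 0xe9, 0x01, 0xe9, 0xd8]
t3 = [0xe9, 0xdf, 0x01, 0xe6, 0xe9, 0x62, 0xd8, 0x90]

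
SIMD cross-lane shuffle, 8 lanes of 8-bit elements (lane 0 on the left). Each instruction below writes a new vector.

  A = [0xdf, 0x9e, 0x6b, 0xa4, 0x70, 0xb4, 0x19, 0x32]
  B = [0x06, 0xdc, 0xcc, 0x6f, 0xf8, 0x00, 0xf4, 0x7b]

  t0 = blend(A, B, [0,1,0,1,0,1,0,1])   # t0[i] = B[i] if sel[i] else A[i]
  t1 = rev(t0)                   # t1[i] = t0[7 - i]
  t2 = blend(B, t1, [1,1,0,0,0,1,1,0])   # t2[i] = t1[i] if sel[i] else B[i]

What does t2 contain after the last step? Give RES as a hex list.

t0 = [0xdf, 0xdc, 0x6b, 0x6f, 0x70, 0x00, 0x19, 0x7b]
t1 = [0x7b, 0x19, 0x00, 0x70, 0x6f, 0x6b, 0xdc, 0xdf]
t2 = [0x7b, 0x19, 0xcc, 0x6f, 0xf8, 0x6b, 0xdc, 0x7b]

RES = [0x7b, 0x19, 0xcc, 0x6f, 0xf8, 0x6b, 0xdc, 0x7b]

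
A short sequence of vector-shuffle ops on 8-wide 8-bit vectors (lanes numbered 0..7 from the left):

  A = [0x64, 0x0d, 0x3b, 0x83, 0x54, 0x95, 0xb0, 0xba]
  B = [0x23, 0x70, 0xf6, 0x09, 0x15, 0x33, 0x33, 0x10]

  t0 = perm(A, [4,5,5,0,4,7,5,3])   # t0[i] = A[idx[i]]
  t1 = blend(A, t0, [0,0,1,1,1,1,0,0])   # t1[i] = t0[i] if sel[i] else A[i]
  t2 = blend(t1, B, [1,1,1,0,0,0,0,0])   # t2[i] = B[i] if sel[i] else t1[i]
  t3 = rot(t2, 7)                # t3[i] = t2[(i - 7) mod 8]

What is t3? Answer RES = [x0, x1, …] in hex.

  t0: 54 95 95 64 54 ba 95 83
  t1: 64 0d 95 64 54 ba b0 ba
  t2: 23 70 f6 64 54 ba b0 ba
  t3: 70 f6 64 54 ba b0 ba 23

RES = [ 0x70  0xf6  0x64  0x54  0xba  0xb0  0xba  0x23 ]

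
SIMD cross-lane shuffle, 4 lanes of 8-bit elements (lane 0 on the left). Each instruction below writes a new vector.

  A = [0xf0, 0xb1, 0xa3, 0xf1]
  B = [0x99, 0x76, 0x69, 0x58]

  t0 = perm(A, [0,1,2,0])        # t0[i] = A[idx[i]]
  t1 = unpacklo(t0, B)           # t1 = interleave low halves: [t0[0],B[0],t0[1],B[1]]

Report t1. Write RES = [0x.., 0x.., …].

RES = [0xf0, 0x99, 0xb1, 0x76]

  t0: f0 b1 a3 f0
  t1: f0 99 b1 76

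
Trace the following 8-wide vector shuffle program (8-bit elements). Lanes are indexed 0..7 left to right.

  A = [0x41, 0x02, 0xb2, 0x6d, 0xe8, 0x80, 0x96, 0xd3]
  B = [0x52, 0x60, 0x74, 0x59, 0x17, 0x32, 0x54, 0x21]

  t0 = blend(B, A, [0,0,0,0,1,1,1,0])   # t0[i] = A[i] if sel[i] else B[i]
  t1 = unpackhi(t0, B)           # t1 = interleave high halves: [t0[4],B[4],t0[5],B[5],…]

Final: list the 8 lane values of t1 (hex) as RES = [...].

→ t0 |52|60|74|59|e8|80|96|21|
→ t1 |e8|17|80|32|96|54|21|21|

RES = [ 0xe8  0x17  0x80  0x32  0x96  0x54  0x21  0x21 ]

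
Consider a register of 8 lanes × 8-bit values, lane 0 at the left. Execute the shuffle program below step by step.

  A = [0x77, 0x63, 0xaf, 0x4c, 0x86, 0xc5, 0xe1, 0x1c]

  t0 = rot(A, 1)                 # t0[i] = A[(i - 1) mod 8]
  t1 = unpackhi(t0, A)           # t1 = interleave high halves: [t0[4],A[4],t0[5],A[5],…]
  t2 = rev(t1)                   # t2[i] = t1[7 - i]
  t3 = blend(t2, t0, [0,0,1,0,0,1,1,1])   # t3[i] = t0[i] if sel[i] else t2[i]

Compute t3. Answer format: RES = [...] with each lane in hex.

RES = [0x1c, 0xe1, 0x63, 0xc5, 0xc5, 0x86, 0xc5, 0xe1]

→ t0 |1c|77|63|af|4c|86|c5|e1|
→ t1 |4c|86|86|c5|c5|e1|e1|1c|
→ t2 |1c|e1|e1|c5|c5|86|86|4c|
→ t3 |1c|e1|63|c5|c5|86|c5|e1|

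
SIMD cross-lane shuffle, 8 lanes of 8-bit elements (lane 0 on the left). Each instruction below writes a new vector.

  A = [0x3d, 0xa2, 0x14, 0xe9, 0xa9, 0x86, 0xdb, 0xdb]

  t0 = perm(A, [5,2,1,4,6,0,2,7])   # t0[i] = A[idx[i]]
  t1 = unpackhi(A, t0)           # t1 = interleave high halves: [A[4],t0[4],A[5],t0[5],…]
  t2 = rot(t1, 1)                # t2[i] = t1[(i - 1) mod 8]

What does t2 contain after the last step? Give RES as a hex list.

RES = [0xdb, 0xa9, 0xdb, 0x86, 0x3d, 0xdb, 0x14, 0xdb]

→ t0 |86|14|a2|a9|db|3d|14|db|
→ t1 |a9|db|86|3d|db|14|db|db|
→ t2 |db|a9|db|86|3d|db|14|db|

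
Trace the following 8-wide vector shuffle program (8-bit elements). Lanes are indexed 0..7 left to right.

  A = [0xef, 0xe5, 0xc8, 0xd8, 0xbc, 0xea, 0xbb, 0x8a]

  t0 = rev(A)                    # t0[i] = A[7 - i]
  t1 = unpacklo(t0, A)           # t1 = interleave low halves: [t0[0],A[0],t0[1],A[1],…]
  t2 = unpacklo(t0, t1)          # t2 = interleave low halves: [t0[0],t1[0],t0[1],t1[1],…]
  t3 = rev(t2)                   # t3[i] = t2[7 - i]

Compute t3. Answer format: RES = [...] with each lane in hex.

→ t0 |8a|bb|ea|bc|d8|c8|e5|ef|
→ t1 |8a|ef|bb|e5|ea|c8|bc|d8|
→ t2 |8a|8a|bb|ef|ea|bb|bc|e5|
→ t3 |e5|bc|bb|ea|ef|bb|8a|8a|

RES = [0xe5, 0xbc, 0xbb, 0xea, 0xef, 0xbb, 0x8a, 0x8a]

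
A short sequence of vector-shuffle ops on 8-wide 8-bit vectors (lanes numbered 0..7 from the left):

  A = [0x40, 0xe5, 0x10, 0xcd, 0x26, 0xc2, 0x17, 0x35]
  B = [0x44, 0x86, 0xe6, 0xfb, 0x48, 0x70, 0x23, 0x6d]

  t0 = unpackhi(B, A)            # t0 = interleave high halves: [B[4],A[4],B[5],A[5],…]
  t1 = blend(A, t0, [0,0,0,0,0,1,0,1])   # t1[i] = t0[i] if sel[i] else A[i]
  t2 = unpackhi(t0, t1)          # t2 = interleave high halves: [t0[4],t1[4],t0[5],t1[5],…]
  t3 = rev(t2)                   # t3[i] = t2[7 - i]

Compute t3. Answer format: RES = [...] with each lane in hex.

RES = [0x35, 0x35, 0x17, 0x6d, 0x17, 0x17, 0x26, 0x23]

  t0: 48 26 70 c2 23 17 6d 35
  t1: 40 e5 10 cd 26 17 17 35
  t2: 23 26 17 17 6d 17 35 35
  t3: 35 35 17 6d 17 17 26 23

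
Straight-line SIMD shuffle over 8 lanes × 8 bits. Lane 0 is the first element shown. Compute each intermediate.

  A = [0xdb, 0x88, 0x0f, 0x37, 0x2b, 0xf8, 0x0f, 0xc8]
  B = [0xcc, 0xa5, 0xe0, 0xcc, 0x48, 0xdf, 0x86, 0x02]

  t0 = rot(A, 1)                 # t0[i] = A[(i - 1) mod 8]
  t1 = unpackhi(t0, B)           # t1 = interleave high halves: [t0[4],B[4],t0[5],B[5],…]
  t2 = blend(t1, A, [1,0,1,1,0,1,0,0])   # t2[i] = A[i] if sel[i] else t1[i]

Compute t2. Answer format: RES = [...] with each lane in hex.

→ t0 |c8|db|88|0f|37|2b|f8|0f|
→ t1 |37|48|2b|df|f8|86|0f|02|
→ t2 |db|48|0f|37|f8|f8|0f|02|

RES = [0xdb, 0x48, 0x0f, 0x37, 0xf8, 0xf8, 0x0f, 0x02]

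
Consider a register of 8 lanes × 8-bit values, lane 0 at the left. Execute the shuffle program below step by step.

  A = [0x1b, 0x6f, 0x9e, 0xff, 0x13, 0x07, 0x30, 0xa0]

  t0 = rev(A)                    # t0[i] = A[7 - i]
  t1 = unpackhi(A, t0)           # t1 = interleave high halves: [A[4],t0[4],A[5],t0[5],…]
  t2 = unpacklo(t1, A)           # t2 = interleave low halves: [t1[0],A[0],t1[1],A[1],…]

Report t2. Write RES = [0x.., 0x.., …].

RES = [0x13, 0x1b, 0xff, 0x6f, 0x07, 0x9e, 0x9e, 0xff]

t0 = [0xa0, 0x30, 0x07, 0x13, 0xff, 0x9e, 0x6f, 0x1b]
t1 = [0x13, 0xff, 0x07, 0x9e, 0x30, 0x6f, 0xa0, 0x1b]
t2 = [0x13, 0x1b, 0xff, 0x6f, 0x07, 0x9e, 0x9e, 0xff]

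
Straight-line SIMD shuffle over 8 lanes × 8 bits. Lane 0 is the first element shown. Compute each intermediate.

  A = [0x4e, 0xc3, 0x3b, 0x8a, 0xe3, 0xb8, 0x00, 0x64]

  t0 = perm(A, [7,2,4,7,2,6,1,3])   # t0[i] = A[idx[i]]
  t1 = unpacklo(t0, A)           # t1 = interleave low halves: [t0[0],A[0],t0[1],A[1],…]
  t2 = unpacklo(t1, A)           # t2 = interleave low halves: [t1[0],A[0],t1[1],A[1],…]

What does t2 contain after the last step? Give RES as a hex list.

RES = [ 0x64  0x4e  0x4e  0xc3  0x3b  0x3b  0xc3  0x8a ]

→ t0 |64|3b|e3|64|3b|00|c3|8a|
→ t1 |64|4e|3b|c3|e3|3b|64|8a|
→ t2 |64|4e|4e|c3|3b|3b|c3|8a|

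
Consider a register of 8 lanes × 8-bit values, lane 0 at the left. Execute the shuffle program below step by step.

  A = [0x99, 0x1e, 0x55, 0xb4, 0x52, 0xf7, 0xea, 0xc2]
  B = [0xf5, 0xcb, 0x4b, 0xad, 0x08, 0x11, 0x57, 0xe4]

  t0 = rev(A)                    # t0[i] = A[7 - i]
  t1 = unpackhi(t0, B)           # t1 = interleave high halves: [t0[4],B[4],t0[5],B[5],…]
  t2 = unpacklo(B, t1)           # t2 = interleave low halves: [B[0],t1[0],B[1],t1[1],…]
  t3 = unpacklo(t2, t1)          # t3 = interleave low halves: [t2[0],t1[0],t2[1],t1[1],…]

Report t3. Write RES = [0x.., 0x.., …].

RES = [0xf5, 0xb4, 0xb4, 0x08, 0xcb, 0x55, 0x08, 0x11]

t0 = [0xc2, 0xea, 0xf7, 0x52, 0xb4, 0x55, 0x1e, 0x99]
t1 = [0xb4, 0x08, 0x55, 0x11, 0x1e, 0x57, 0x99, 0xe4]
t2 = [0xf5, 0xb4, 0xcb, 0x08, 0x4b, 0x55, 0xad, 0x11]
t3 = [0xf5, 0xb4, 0xb4, 0x08, 0xcb, 0x55, 0x08, 0x11]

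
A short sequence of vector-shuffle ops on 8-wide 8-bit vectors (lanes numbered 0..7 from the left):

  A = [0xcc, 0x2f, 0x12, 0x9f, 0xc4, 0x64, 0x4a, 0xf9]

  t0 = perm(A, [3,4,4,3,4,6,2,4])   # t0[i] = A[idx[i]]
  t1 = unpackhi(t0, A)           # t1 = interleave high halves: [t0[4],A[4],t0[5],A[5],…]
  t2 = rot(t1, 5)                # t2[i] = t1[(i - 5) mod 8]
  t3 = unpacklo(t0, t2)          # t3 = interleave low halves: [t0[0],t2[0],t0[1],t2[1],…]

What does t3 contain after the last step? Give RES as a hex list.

RES = [0x9f, 0x64, 0xc4, 0x12, 0xc4, 0x4a, 0x9f, 0xc4]

  t0: 9f c4 c4 9f c4 4a 12 c4
  t1: c4 c4 4a 64 12 4a c4 f9
  t2: 64 12 4a c4 f9 c4 c4 4a
  t3: 9f 64 c4 12 c4 4a 9f c4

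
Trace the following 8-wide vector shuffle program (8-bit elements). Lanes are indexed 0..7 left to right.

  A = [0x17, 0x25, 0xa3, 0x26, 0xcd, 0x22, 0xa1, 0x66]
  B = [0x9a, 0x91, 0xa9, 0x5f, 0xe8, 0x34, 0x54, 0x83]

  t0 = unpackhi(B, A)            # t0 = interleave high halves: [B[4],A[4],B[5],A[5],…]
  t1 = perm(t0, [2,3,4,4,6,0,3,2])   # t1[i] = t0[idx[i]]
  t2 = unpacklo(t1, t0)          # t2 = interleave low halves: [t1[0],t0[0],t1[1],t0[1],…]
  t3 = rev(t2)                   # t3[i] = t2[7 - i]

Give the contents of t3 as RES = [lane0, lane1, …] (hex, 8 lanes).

→ t0 |e8|cd|34|22|54|a1|83|66|
→ t1 |34|22|54|54|83|e8|22|34|
→ t2 |34|e8|22|cd|54|34|54|22|
→ t3 |22|54|34|54|cd|22|e8|34|

RES = [0x22, 0x54, 0x34, 0x54, 0xcd, 0x22, 0xe8, 0x34]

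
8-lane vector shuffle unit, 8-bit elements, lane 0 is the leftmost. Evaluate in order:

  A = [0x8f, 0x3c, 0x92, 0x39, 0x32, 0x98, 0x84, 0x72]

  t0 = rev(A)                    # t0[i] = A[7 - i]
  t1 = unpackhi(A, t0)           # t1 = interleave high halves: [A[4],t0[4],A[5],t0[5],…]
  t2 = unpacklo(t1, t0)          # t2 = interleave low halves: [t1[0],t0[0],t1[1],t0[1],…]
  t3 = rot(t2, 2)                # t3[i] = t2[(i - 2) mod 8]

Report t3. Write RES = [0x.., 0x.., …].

  t0: 72 84 98 32 39 92 3c 8f
  t1: 32 39 98 92 84 3c 72 8f
  t2: 32 72 39 84 98 98 92 32
  t3: 92 32 32 72 39 84 98 98

RES = [0x92, 0x32, 0x32, 0x72, 0x39, 0x84, 0x98, 0x98]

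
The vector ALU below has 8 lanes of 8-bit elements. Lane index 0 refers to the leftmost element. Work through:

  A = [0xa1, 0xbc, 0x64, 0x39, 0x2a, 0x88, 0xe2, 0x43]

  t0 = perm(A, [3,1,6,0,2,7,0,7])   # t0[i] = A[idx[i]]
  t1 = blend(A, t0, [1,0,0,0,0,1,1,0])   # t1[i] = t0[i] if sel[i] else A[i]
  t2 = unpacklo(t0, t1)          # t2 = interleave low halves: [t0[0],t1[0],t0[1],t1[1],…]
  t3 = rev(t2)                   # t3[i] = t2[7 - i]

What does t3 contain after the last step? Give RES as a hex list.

RES = [ 0x39  0xa1  0x64  0xe2  0xbc  0xbc  0x39  0x39 ]

t0 = [0x39, 0xbc, 0xe2, 0xa1, 0x64, 0x43, 0xa1, 0x43]
t1 = [0x39, 0xbc, 0x64, 0x39, 0x2a, 0x43, 0xa1, 0x43]
t2 = [0x39, 0x39, 0xbc, 0xbc, 0xe2, 0x64, 0xa1, 0x39]
t3 = [0x39, 0xa1, 0x64, 0xe2, 0xbc, 0xbc, 0x39, 0x39]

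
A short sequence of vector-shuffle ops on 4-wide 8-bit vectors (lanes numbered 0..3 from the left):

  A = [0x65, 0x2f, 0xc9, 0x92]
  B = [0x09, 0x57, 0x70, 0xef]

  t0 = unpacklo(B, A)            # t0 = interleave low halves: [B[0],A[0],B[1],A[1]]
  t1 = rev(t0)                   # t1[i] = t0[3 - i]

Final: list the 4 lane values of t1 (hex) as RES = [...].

RES = [ 0x2f  0x57  0x65  0x09 ]

t0 = [0x09, 0x65, 0x57, 0x2f]
t1 = [0x2f, 0x57, 0x65, 0x09]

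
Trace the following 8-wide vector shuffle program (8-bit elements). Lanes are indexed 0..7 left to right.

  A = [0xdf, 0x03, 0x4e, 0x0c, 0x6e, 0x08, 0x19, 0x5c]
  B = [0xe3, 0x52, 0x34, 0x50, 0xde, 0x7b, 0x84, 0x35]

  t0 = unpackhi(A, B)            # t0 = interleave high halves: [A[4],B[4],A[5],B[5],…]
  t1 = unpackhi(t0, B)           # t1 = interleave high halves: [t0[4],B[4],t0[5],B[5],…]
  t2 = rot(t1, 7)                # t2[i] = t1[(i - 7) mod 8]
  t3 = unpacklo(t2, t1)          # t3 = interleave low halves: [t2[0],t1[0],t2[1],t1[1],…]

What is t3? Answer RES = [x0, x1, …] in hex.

→ t0 |6e|de|08|7b|19|84|5c|35|
→ t1 |19|de|84|7b|5c|84|35|35|
→ t2 |de|84|7b|5c|84|35|35|19|
→ t3 |de|19|84|de|7b|84|5c|7b|

RES = [0xde, 0x19, 0x84, 0xde, 0x7b, 0x84, 0x5c, 0x7b]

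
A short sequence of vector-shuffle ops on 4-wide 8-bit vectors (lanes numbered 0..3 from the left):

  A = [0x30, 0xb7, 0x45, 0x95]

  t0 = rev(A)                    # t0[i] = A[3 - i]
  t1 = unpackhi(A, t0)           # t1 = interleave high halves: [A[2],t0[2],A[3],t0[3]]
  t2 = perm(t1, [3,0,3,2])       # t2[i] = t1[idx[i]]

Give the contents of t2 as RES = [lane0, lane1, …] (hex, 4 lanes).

t0 = [0x95, 0x45, 0xb7, 0x30]
t1 = [0x45, 0xb7, 0x95, 0x30]
t2 = [0x30, 0x45, 0x30, 0x95]

RES = [0x30, 0x45, 0x30, 0x95]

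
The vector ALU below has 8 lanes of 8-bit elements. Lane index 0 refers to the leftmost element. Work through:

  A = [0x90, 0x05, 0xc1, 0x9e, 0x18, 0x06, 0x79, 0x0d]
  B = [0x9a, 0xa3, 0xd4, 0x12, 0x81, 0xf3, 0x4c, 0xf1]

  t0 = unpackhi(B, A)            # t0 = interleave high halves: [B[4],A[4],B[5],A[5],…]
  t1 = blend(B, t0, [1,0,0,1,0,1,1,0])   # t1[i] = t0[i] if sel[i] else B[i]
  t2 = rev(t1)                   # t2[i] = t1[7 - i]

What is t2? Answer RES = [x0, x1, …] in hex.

→ t0 |81|18|f3|06|4c|79|f1|0d|
→ t1 |81|a3|d4|06|81|79|f1|f1|
→ t2 |f1|f1|79|81|06|d4|a3|81|

RES = [ 0xf1  0xf1  0x79  0x81  0x06  0xd4  0xa3  0x81 ]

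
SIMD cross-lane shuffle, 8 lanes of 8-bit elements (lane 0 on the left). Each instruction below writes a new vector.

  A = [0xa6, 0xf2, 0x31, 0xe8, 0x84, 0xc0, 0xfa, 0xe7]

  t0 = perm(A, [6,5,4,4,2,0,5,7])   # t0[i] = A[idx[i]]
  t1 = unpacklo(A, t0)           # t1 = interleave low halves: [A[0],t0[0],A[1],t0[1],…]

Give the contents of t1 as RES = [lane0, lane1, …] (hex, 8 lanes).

→ t0 |fa|c0|84|84|31|a6|c0|e7|
→ t1 |a6|fa|f2|c0|31|84|e8|84|

RES = [0xa6, 0xfa, 0xf2, 0xc0, 0x31, 0x84, 0xe8, 0x84]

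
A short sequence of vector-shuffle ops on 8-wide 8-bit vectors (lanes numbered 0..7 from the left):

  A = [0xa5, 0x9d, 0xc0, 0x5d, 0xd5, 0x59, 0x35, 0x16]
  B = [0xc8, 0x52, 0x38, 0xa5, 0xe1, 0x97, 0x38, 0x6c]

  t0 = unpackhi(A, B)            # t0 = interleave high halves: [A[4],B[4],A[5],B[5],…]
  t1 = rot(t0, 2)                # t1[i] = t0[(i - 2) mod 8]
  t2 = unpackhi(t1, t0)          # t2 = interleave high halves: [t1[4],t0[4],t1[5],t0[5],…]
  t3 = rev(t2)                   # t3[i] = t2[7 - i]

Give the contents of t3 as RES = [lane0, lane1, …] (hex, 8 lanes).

RES = [ 0x6c  0x38  0x16  0x35  0x38  0x97  0x35  0x59 ]

→ t0 |d5|e1|59|97|35|38|16|6c|
→ t1 |16|6c|d5|e1|59|97|35|38|
→ t2 |59|35|97|38|35|16|38|6c|
→ t3 |6c|38|16|35|38|97|35|59|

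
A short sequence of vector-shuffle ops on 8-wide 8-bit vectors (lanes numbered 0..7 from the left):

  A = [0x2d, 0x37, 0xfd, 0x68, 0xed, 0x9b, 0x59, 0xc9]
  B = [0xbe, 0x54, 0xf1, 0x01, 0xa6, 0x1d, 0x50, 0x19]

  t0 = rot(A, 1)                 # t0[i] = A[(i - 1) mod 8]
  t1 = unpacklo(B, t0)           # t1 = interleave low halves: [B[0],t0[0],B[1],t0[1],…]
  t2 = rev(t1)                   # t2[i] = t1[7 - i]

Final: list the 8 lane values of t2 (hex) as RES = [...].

→ t0 |c9|2d|37|fd|68|ed|9b|59|
→ t1 |be|c9|54|2d|f1|37|01|fd|
→ t2 |fd|01|37|f1|2d|54|c9|be|

RES = [0xfd, 0x01, 0x37, 0xf1, 0x2d, 0x54, 0xc9, 0xbe]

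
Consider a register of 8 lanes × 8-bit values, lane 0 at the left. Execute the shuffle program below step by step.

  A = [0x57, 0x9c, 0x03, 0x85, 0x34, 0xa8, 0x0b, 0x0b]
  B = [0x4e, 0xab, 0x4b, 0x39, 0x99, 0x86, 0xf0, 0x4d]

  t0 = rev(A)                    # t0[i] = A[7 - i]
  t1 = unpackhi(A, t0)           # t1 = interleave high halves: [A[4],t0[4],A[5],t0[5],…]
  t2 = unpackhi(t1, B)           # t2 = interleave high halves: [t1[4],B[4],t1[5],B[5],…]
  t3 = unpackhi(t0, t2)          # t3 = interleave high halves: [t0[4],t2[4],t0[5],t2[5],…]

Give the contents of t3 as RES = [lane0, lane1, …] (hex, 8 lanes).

→ t0 |0b|0b|a8|34|85|03|9c|57|
→ t1 |34|85|a8|03|0b|9c|0b|57|
→ t2 |0b|99|9c|86|0b|f0|57|4d|
→ t3 |85|0b|03|f0|9c|57|57|4d|

RES = [ 0x85  0x0b  0x03  0xf0  0x9c  0x57  0x57  0x4d ]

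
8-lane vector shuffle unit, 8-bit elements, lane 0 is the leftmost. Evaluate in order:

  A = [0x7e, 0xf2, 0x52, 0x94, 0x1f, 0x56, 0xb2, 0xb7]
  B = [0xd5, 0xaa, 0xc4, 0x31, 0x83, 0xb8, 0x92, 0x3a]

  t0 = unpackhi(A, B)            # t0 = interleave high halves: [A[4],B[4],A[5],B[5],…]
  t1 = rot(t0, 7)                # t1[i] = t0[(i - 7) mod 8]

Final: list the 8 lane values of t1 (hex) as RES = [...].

  t0: 1f 83 56 b8 b2 92 b7 3a
  t1: 83 56 b8 b2 92 b7 3a 1f

RES = [ 0x83  0x56  0xb8  0xb2  0x92  0xb7  0x3a  0x1f ]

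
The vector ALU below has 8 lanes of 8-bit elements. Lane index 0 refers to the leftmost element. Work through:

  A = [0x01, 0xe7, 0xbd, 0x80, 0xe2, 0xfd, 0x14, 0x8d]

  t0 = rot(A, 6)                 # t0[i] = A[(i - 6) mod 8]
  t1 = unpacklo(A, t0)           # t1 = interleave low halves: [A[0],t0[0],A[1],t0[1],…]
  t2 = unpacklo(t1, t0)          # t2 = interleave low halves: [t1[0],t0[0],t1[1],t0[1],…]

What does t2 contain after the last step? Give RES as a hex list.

t0 = [0xbd, 0x80, 0xe2, 0xfd, 0x14, 0x8d, 0x01, 0xe7]
t1 = [0x01, 0xbd, 0xe7, 0x80, 0xbd, 0xe2, 0x80, 0xfd]
t2 = [0x01, 0xbd, 0xbd, 0x80, 0xe7, 0xe2, 0x80, 0xfd]

RES = [ 0x01  0xbd  0xbd  0x80  0xe7  0xe2  0x80  0xfd ]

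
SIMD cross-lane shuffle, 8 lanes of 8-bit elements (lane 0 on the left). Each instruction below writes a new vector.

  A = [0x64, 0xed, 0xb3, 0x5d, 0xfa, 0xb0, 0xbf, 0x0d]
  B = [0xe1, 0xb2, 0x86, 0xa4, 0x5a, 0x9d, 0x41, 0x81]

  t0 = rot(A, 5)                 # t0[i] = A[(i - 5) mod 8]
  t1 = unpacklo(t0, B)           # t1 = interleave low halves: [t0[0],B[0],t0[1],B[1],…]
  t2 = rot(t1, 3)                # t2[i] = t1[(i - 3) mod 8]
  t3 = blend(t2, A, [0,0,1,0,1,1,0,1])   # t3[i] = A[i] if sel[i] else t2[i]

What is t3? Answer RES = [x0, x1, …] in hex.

RES = [0x86, 0xbf, 0xb3, 0x5d, 0xfa, 0xb0, 0xb2, 0x0d]

→ t0 |5d|fa|b0|bf|0d|64|ed|b3|
→ t1 |5d|e1|fa|b2|b0|86|bf|a4|
→ t2 |86|bf|a4|5d|e1|fa|b2|b0|
→ t3 |86|bf|b3|5d|fa|b0|b2|0d|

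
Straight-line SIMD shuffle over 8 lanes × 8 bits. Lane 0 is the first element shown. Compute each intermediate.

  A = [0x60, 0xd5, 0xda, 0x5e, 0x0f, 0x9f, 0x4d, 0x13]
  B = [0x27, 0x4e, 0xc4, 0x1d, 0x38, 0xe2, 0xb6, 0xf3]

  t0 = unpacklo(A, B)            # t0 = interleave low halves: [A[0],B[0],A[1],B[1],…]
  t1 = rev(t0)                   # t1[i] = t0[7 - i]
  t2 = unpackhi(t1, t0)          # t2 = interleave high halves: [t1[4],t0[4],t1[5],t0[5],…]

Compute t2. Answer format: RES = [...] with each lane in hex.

t0 = [0x60, 0x27, 0xd5, 0x4e, 0xda, 0xc4, 0x5e, 0x1d]
t1 = [0x1d, 0x5e, 0xc4, 0xda, 0x4e, 0xd5, 0x27, 0x60]
t2 = [0x4e, 0xda, 0xd5, 0xc4, 0x27, 0x5e, 0x60, 0x1d]

RES = [0x4e, 0xda, 0xd5, 0xc4, 0x27, 0x5e, 0x60, 0x1d]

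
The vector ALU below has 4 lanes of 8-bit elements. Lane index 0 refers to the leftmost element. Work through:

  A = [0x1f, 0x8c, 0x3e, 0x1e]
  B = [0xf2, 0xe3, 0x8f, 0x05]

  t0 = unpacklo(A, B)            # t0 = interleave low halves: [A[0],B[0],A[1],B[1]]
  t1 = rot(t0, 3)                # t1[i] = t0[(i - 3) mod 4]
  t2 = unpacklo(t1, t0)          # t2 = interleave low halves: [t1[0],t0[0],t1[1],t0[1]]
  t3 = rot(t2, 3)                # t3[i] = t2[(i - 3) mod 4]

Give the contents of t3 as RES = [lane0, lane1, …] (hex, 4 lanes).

→ t0 |1f|f2|8c|e3|
→ t1 |f2|8c|e3|1f|
→ t2 |f2|1f|8c|f2|
→ t3 |1f|8c|f2|f2|

RES = [0x1f, 0x8c, 0xf2, 0xf2]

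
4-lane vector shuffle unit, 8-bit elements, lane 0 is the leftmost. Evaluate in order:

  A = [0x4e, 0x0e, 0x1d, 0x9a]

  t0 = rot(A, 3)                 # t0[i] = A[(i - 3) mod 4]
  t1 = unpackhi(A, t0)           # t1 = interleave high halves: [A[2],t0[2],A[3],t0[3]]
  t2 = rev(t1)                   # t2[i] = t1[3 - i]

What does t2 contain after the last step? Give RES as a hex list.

  t0: 0e 1d 9a 4e
  t1: 1d 9a 9a 4e
  t2: 4e 9a 9a 1d

RES = [0x4e, 0x9a, 0x9a, 0x1d]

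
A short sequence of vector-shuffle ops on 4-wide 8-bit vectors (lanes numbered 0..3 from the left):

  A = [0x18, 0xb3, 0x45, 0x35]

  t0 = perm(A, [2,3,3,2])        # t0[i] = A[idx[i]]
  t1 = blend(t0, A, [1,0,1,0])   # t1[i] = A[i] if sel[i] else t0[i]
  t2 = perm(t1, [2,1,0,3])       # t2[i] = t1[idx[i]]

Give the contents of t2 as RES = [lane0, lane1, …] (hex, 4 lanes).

t0 = [0x45, 0x35, 0x35, 0x45]
t1 = [0x18, 0x35, 0x45, 0x45]
t2 = [0x45, 0x35, 0x18, 0x45]

RES = [0x45, 0x35, 0x18, 0x45]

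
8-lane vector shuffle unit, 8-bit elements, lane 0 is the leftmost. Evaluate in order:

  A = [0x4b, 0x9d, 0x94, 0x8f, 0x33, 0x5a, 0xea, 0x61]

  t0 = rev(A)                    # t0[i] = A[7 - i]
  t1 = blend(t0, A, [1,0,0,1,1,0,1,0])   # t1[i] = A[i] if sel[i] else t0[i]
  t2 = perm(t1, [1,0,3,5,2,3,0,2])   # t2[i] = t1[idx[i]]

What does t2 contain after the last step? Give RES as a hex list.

  t0: 61 ea 5a 33 8f 94 9d 4b
  t1: 4b ea 5a 8f 33 94 ea 4b
  t2: ea 4b 8f 94 5a 8f 4b 5a

RES = [ 0xea  0x4b  0x8f  0x94  0x5a  0x8f  0x4b  0x5a ]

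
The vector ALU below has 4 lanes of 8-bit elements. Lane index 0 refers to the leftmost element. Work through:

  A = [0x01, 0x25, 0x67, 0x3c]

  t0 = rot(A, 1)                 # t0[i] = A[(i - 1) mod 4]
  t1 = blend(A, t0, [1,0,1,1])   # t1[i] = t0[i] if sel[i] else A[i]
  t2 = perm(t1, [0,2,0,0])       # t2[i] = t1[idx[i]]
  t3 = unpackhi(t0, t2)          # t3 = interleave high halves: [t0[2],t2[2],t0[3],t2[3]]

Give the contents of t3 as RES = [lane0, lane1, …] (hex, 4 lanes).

t0 = [0x3c, 0x01, 0x25, 0x67]
t1 = [0x3c, 0x25, 0x25, 0x67]
t2 = [0x3c, 0x25, 0x3c, 0x3c]
t3 = [0x25, 0x3c, 0x67, 0x3c]

RES = [0x25, 0x3c, 0x67, 0x3c]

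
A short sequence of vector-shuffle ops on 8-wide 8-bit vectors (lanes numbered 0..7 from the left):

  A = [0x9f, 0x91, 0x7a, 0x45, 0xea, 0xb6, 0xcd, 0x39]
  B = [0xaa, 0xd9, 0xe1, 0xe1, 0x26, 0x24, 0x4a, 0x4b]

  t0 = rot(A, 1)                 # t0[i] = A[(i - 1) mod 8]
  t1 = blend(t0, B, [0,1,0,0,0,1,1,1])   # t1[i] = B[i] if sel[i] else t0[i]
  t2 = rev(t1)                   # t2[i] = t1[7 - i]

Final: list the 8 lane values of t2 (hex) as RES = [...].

  t0: 39 9f 91 7a 45 ea b6 cd
  t1: 39 d9 91 7a 45 24 4a 4b
  t2: 4b 4a 24 45 7a 91 d9 39

RES = [0x4b, 0x4a, 0x24, 0x45, 0x7a, 0x91, 0xd9, 0x39]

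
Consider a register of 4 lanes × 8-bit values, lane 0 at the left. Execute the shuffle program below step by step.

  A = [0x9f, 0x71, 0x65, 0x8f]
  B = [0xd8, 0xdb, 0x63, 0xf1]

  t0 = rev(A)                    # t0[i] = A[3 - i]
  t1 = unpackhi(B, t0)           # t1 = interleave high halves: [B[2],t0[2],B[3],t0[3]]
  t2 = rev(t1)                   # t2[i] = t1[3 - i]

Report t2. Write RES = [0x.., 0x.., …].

RES = [0x9f, 0xf1, 0x71, 0x63]

→ t0 |8f|65|71|9f|
→ t1 |63|71|f1|9f|
→ t2 |9f|f1|71|63|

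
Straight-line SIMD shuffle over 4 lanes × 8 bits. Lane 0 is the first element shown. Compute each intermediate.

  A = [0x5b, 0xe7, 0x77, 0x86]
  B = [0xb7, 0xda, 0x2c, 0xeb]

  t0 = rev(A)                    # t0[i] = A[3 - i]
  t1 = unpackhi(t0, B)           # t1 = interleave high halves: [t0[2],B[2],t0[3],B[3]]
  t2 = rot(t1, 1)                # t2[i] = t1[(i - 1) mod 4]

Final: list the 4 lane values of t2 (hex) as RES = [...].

RES = [ 0xeb  0xe7  0x2c  0x5b ]

t0 = [0x86, 0x77, 0xe7, 0x5b]
t1 = [0xe7, 0x2c, 0x5b, 0xeb]
t2 = [0xeb, 0xe7, 0x2c, 0x5b]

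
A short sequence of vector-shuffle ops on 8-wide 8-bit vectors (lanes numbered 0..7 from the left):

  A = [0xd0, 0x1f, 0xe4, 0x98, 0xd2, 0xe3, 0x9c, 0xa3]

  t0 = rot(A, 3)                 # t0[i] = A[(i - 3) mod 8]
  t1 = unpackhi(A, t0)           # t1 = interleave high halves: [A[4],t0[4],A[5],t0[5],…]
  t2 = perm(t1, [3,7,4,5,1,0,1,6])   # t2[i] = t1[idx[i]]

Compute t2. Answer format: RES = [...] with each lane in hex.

  t0: e3 9c a3 d0 1f e4 98 d2
  t1: d2 1f e3 e4 9c 98 a3 d2
  t2: e4 d2 9c 98 1f d2 1f a3

RES = [0xe4, 0xd2, 0x9c, 0x98, 0x1f, 0xd2, 0x1f, 0xa3]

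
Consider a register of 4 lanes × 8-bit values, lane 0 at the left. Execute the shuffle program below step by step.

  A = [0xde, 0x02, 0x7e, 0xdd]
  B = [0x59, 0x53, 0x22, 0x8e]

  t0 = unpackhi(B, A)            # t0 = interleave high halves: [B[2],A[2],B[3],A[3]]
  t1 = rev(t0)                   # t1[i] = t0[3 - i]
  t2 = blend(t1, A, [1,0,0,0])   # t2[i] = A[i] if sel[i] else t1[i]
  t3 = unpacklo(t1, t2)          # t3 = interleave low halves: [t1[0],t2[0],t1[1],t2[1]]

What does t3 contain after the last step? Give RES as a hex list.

RES = [ 0xdd  0xde  0x8e  0x8e ]

t0 = [0x22, 0x7e, 0x8e, 0xdd]
t1 = [0xdd, 0x8e, 0x7e, 0x22]
t2 = [0xde, 0x8e, 0x7e, 0x22]
t3 = [0xdd, 0xde, 0x8e, 0x8e]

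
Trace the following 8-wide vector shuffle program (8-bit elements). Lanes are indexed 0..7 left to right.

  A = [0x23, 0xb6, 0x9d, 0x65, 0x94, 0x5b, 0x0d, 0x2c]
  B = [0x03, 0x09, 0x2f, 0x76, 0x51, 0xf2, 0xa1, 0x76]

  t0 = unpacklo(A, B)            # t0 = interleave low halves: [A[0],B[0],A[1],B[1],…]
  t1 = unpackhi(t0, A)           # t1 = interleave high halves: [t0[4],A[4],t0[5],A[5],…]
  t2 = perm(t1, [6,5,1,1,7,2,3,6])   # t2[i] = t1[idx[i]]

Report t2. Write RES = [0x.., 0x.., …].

t0 = [0x23, 0x03, 0xb6, 0x09, 0x9d, 0x2f, 0x65, 0x76]
t1 = [0x9d, 0x94, 0x2f, 0x5b, 0x65, 0x0d, 0x76, 0x2c]
t2 = [0x76, 0x0d, 0x94, 0x94, 0x2c, 0x2f, 0x5b, 0x76]

RES = [ 0x76  0x0d  0x94  0x94  0x2c  0x2f  0x5b  0x76 ]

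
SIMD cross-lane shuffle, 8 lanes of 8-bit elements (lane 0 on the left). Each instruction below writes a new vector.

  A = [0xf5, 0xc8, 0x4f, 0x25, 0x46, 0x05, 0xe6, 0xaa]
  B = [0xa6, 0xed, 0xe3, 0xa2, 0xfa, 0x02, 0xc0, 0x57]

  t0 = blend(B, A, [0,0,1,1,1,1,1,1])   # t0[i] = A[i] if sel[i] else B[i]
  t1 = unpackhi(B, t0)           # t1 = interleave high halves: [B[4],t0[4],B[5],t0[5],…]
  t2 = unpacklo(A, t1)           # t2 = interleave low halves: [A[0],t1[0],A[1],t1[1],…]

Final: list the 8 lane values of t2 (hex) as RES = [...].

→ t0 |a6|ed|4f|25|46|05|e6|aa|
→ t1 |fa|46|02|05|c0|e6|57|aa|
→ t2 |f5|fa|c8|46|4f|02|25|05|

RES = [0xf5, 0xfa, 0xc8, 0x46, 0x4f, 0x02, 0x25, 0x05]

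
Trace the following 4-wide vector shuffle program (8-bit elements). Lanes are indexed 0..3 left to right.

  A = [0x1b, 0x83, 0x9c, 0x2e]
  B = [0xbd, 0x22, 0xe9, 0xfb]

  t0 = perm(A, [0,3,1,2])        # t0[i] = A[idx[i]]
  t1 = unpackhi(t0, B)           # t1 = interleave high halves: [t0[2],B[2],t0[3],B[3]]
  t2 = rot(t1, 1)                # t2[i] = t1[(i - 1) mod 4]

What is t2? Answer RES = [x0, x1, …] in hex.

RES = [ 0xfb  0x83  0xe9  0x9c ]

t0 = [0x1b, 0x2e, 0x83, 0x9c]
t1 = [0x83, 0xe9, 0x9c, 0xfb]
t2 = [0xfb, 0x83, 0xe9, 0x9c]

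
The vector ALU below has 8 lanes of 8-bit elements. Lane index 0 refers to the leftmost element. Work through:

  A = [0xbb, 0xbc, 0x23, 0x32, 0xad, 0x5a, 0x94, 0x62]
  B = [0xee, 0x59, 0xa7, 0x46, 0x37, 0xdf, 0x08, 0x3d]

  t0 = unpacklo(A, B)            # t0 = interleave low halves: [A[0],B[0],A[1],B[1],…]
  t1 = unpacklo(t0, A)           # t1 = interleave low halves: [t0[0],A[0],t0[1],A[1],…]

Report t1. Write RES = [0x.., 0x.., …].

RES = [0xbb, 0xbb, 0xee, 0xbc, 0xbc, 0x23, 0x59, 0x32]

t0 = [0xbb, 0xee, 0xbc, 0x59, 0x23, 0xa7, 0x32, 0x46]
t1 = [0xbb, 0xbb, 0xee, 0xbc, 0xbc, 0x23, 0x59, 0x32]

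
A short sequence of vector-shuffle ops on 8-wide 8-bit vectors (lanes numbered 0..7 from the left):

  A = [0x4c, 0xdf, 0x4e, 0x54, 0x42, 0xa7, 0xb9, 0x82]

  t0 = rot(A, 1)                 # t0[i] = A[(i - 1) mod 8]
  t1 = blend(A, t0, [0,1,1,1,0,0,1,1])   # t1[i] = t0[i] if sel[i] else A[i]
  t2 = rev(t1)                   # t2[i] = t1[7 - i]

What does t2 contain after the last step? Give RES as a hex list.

→ t0 |82|4c|df|4e|54|42|a7|b9|
→ t1 |4c|4c|df|4e|42|a7|a7|b9|
→ t2 |b9|a7|a7|42|4e|df|4c|4c|

RES = [ 0xb9  0xa7  0xa7  0x42  0x4e  0xdf  0x4c  0x4c ]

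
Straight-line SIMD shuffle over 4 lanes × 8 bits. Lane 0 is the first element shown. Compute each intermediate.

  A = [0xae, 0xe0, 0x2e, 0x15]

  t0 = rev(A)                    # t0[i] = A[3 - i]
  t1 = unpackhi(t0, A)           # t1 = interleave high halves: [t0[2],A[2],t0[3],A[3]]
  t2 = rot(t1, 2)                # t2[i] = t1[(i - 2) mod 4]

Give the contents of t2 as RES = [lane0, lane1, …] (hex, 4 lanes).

  t0: 15 2e e0 ae
  t1: e0 2e ae 15
  t2: ae 15 e0 2e

RES = [ 0xae  0x15  0xe0  0x2e ]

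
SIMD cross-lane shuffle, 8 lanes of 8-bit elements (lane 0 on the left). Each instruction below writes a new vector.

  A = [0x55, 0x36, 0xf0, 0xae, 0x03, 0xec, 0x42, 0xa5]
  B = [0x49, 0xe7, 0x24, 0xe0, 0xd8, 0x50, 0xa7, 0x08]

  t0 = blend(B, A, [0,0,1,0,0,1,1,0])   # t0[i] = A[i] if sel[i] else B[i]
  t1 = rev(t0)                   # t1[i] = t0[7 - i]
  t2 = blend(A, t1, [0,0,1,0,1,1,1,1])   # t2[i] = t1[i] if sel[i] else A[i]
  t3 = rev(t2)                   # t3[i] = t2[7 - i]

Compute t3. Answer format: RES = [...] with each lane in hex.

RES = [0x49, 0xe7, 0xf0, 0xe0, 0xae, 0xec, 0x36, 0x55]

  t0: 49 e7 f0 e0 d8 ec 42 08
  t1: 08 42 ec d8 e0 f0 e7 49
  t2: 55 36 ec ae e0 f0 e7 49
  t3: 49 e7 f0 e0 ae ec 36 55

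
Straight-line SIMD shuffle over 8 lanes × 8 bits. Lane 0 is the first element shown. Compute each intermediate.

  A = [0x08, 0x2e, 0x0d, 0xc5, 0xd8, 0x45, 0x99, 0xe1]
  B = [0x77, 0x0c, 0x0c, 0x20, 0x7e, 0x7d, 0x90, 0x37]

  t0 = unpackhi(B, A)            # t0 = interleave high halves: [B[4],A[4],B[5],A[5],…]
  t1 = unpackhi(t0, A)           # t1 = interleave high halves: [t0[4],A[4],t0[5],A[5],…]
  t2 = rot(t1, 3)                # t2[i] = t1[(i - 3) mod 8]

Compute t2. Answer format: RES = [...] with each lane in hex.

RES = [ 0x99  0xe1  0xe1  0x90  0xd8  0x99  0x45  0x37 ]

  t0: 7e d8 7d 45 90 99 37 e1
  t1: 90 d8 99 45 37 99 e1 e1
  t2: 99 e1 e1 90 d8 99 45 37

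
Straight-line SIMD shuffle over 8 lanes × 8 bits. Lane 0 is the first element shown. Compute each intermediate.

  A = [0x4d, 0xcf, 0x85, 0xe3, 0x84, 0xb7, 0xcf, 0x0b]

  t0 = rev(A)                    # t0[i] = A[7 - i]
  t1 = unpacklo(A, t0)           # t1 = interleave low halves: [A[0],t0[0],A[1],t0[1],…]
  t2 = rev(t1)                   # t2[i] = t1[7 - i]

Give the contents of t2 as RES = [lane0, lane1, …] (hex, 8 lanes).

  t0: 0b cf b7 84 e3 85 cf 4d
  t1: 4d 0b cf cf 85 b7 e3 84
  t2: 84 e3 b7 85 cf cf 0b 4d

RES = [0x84, 0xe3, 0xb7, 0x85, 0xcf, 0xcf, 0x0b, 0x4d]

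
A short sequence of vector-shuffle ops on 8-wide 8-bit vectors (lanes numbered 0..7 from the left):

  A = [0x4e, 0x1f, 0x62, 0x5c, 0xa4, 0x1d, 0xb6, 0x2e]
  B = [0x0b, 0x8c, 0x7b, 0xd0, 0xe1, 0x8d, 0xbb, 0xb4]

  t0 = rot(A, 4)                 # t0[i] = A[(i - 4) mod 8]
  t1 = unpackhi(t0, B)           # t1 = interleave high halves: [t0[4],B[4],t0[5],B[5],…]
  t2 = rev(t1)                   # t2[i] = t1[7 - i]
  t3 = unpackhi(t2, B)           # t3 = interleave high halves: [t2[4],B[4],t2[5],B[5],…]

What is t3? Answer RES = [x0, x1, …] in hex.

t0 = [0xa4, 0x1d, 0xb6, 0x2e, 0x4e, 0x1f, 0x62, 0x5c]
t1 = [0x4e, 0xe1, 0x1f, 0x8d, 0x62, 0xbb, 0x5c, 0xb4]
t2 = [0xb4, 0x5c, 0xbb, 0x62, 0x8d, 0x1f, 0xe1, 0x4e]
t3 = [0x8d, 0xe1, 0x1f, 0x8d, 0xe1, 0xbb, 0x4e, 0xb4]

RES = [ 0x8d  0xe1  0x1f  0x8d  0xe1  0xbb  0x4e  0xb4 ]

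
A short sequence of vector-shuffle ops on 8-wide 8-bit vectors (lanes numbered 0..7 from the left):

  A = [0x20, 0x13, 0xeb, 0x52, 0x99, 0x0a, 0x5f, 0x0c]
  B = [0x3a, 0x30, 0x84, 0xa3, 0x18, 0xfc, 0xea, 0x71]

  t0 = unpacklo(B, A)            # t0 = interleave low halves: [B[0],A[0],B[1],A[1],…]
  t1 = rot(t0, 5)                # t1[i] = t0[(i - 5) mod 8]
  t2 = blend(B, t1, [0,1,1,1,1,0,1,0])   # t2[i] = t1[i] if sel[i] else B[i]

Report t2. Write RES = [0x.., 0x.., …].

t0 = [0x3a, 0x20, 0x30, 0x13, 0x84, 0xeb, 0xa3, 0x52]
t1 = [0x13, 0x84, 0xeb, 0xa3, 0x52, 0x3a, 0x20, 0x30]
t2 = [0x3a, 0x84, 0xeb, 0xa3, 0x52, 0xfc, 0x20, 0x71]

RES = [0x3a, 0x84, 0xeb, 0xa3, 0x52, 0xfc, 0x20, 0x71]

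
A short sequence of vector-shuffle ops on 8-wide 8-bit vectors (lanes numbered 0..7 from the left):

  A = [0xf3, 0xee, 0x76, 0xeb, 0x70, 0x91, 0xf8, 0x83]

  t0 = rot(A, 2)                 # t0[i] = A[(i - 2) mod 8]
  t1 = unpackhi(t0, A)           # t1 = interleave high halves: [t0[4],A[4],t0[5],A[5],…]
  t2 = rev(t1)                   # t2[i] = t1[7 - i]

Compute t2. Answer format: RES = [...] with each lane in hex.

  t0: f8 83 f3 ee 76 eb 70 91
  t1: 76 70 eb 91 70 f8 91 83
  t2: 83 91 f8 70 91 eb 70 76

RES = [0x83, 0x91, 0xf8, 0x70, 0x91, 0xeb, 0x70, 0x76]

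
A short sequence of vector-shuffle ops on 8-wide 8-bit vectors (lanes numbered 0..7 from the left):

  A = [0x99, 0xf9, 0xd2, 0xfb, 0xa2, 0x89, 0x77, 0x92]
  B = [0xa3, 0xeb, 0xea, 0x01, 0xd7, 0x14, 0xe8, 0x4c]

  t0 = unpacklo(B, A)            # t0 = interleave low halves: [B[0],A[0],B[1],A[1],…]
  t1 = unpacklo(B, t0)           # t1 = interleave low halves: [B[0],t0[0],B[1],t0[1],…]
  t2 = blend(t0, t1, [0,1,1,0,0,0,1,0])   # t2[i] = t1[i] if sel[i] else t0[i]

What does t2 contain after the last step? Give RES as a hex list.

t0 = [0xa3, 0x99, 0xeb, 0xf9, 0xea, 0xd2, 0x01, 0xfb]
t1 = [0xa3, 0xa3, 0xeb, 0x99, 0xea, 0xeb, 0x01, 0xf9]
t2 = [0xa3, 0xa3, 0xeb, 0xf9, 0xea, 0xd2, 0x01, 0xfb]

RES = [0xa3, 0xa3, 0xeb, 0xf9, 0xea, 0xd2, 0x01, 0xfb]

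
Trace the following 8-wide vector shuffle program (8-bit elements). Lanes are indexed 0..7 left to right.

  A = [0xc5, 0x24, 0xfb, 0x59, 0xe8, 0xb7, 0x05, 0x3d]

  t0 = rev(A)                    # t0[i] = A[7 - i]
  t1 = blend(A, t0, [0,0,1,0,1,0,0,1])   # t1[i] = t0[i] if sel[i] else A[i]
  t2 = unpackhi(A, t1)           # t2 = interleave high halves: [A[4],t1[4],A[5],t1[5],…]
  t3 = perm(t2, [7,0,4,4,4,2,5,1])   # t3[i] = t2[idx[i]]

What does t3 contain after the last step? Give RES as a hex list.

RES = [0xc5, 0xe8, 0x05, 0x05, 0x05, 0xb7, 0x05, 0x59]

→ t0 |3d|05|b7|e8|59|fb|24|c5|
→ t1 |c5|24|b7|59|59|b7|05|c5|
→ t2 |e8|59|b7|b7|05|05|3d|c5|
→ t3 |c5|e8|05|05|05|b7|05|59|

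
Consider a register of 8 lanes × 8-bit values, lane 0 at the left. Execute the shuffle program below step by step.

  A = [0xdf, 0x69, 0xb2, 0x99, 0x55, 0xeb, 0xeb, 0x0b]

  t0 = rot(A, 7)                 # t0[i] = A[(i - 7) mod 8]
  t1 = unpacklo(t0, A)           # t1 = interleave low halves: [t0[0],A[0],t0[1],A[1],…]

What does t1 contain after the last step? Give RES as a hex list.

→ t0 |69|b2|99|55|eb|eb|0b|df|
→ t1 |69|df|b2|69|99|b2|55|99|

RES = [0x69, 0xdf, 0xb2, 0x69, 0x99, 0xb2, 0x55, 0x99]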